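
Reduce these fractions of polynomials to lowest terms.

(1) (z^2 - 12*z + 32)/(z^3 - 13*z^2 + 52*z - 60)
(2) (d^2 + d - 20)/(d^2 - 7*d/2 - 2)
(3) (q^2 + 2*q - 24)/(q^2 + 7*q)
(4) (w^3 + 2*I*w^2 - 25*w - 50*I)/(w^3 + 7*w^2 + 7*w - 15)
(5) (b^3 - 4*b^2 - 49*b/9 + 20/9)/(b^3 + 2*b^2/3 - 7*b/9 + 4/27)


(1) = (z^2 - 12*z + 32)/(z^3 - 13*z^2 + 52*z - 60)
(2) = (2*d + 10)/(2*d + 1)
(3) = (q^2 + 2*q - 24)/(q^2 + 7*q)
(4) = (w^2 + w*(-5 + 2*I) - 10*I)/(w^2 + 2*w - 3)
(5) = (3*b - 15)/(3*b - 1)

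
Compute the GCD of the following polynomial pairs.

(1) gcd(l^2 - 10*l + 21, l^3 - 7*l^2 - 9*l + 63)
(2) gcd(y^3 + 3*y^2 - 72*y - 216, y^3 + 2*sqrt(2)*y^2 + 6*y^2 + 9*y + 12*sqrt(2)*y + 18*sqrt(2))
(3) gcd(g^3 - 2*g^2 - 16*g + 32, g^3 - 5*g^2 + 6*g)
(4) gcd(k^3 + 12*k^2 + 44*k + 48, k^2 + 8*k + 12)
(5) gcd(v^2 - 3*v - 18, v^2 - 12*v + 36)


(1) = l^2 - 10*l + 21
(2) = gcd((y + 3)*(y - 6*sqrt(2))*(y + 6*sqrt(2)), (y + 3)^2*(y + 2*sqrt(2))) = y + 3
(3) = gcd((g - 4)*(g - 2)*(g + 4), g*(g - 3)*(g - 2)) = g - 2
(4) = gcd((k + 2)*(k + 4)*(k + 6), (k + 2)*(k + 6)) = k^2 + 8*k + 12
(5) = gcd((v - 6)*(v + 3), (v - 6)^2) = v - 6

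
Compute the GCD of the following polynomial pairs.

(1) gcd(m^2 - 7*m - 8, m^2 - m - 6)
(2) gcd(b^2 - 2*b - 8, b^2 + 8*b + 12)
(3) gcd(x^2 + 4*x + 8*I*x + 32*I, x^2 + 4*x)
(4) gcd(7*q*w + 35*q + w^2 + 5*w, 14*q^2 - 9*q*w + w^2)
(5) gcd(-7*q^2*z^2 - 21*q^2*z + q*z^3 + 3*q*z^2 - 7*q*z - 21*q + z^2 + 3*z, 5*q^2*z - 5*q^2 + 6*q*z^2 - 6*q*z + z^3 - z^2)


(1) = gcd((m - 8)*(m + 1), (m - 3)*(m + 2)) = 1
(2) = b + 2
(3) = x + 4
(4) = gcd((7*q + w)*(w + 5), (-7*q + w)*(-2*q + w)) = 1
(5) = 1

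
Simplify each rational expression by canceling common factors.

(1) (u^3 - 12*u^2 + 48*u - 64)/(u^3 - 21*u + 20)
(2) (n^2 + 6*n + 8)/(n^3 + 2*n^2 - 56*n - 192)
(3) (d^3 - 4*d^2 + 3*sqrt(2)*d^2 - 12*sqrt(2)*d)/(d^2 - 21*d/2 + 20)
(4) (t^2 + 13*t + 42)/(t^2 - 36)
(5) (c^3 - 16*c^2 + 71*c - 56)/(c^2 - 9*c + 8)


(1) = (u^2 - 8*u + 16)/(u^2 + 4*u - 5)
(2) = (n + 2)/(n^2 - 2*n - 48)
(3) = (2*d^3 + d^2*(-8 + 6*sqrt(2)) - 24*sqrt(2)*d)/(2*d^2 - 21*d + 40)
(4) = (t + 7)/(t - 6)
(5) = c - 7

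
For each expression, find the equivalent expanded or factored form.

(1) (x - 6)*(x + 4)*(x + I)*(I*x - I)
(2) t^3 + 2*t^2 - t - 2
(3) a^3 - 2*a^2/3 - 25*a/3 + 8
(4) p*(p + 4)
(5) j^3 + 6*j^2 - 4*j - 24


(1) = I*x^4 - x^3 - 3*I*x^3 + 3*x^2 - 22*I*x^2 + 22*x + 24*I*x - 24
(2) = (t - 1)*(t + 1)*(t + 2)
(3) = (a - 8/3)*(a - 1)*(a + 3)
(4) = p^2 + 4*p
(5) = (j - 2)*(j + 2)*(j + 6)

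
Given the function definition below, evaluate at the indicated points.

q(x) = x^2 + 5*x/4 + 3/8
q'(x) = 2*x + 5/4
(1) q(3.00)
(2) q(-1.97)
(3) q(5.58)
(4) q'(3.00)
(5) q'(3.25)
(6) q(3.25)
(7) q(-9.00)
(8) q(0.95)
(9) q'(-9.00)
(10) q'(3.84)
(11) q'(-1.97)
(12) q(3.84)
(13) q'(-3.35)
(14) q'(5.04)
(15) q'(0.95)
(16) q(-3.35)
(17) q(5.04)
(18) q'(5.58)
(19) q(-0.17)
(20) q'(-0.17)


(1) = 13.12
(2) = 1.79
(3) = 38.49
(4) = 7.25
(5) = 7.75
(6) = 15.00
(7) = 70.12
(8) = 2.46
(9) = -16.75
(10) = 8.93
(11) = -2.69
(12) = 19.92
(13) = -5.45
(14) = 11.33
(15) = 3.15
(16) = 7.41
(17) = 32.08
(18) = 12.41
(19) = 0.19
(20) = 0.91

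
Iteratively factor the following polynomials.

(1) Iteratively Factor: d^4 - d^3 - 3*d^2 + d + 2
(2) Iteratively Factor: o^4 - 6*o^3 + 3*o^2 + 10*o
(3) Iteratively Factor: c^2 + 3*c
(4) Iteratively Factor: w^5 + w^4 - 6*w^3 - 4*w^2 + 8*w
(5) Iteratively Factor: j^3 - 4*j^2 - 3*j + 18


(1) = (d - 2)*(d^3 + d^2 - d - 1) = (d - 2)*(d + 1)*(d^2 - 1) = (d - 2)*(d - 1)*(d + 1)*(d + 1)
(2) = (o)*(o^3 - 6*o^2 + 3*o + 10) = o*(o - 5)*(o^2 - o - 2) = o*(o - 5)*(o - 2)*(o + 1)
(3) = (c + 3)*(c)
(4) = (w + 2)*(w^4 - w^3 - 4*w^2 + 4*w) = (w - 1)*(w + 2)*(w^3 - 4*w) = (w - 2)*(w - 1)*(w + 2)*(w^2 + 2*w) = w*(w - 2)*(w - 1)*(w + 2)*(w + 2)
(5) = (j - 3)*(j^2 - j - 6) = (j - 3)*(j + 2)*(j - 3)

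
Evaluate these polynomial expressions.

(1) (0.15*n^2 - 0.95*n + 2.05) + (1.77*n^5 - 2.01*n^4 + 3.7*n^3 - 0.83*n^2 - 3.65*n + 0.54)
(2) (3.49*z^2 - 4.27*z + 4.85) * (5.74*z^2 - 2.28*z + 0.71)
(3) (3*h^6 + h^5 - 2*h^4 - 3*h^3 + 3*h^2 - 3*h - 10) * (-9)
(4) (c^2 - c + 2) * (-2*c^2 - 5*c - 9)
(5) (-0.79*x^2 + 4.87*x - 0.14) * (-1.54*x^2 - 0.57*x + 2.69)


(1) = 1.77*n^5 - 2.01*n^4 + 3.7*n^3 - 0.68*n^2 - 4.6*n + 2.59
(2) = 20.0326*z^4 - 32.467*z^3 + 40.0525*z^2 - 14.0897*z + 3.4435
(3) = -27*h^6 - 9*h^5 + 18*h^4 + 27*h^3 - 27*h^2 + 27*h + 90
(4) = -2*c^4 - 3*c^3 - 8*c^2 - c - 18
(5) = 1.2166*x^4 - 7.0495*x^3 - 4.6854*x^2 + 13.1801*x - 0.3766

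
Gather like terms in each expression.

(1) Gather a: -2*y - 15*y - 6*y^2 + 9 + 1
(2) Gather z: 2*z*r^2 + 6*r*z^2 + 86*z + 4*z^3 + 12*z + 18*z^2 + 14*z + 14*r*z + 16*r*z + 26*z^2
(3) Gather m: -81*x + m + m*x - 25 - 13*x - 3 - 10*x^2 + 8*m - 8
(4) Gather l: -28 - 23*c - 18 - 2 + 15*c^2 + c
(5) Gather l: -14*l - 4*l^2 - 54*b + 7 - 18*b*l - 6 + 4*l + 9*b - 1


(1) = -6*y^2 - 17*y + 10
(2) = 4*z^3 + z^2*(6*r + 44) + z*(2*r^2 + 30*r + 112)
(3) = m*(x + 9) - 10*x^2 - 94*x - 36
(4) = 15*c^2 - 22*c - 48
(5) = -45*b - 4*l^2 + l*(-18*b - 10)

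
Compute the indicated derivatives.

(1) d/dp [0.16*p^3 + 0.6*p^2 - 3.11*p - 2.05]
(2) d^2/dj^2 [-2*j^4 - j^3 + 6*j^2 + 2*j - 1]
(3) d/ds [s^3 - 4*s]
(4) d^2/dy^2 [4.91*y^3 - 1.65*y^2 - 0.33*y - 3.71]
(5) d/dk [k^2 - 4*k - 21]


(1) = 0.48*p^2 + 1.2*p - 3.11
(2) = -24*j^2 - 6*j + 12
(3) = 3*s^2 - 4
(4) = 29.46*y - 3.3
(5) = 2*k - 4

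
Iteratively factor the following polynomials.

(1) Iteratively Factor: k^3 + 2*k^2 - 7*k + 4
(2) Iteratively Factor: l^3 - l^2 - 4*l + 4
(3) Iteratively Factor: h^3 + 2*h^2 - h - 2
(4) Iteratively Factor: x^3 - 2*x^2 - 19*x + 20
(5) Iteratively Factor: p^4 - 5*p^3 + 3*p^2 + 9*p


(1) = (k - 1)*(k^2 + 3*k - 4) = (k - 1)^2*(k + 4)
(2) = (l - 1)*(l^2 - 4) = (l - 1)*(l + 2)*(l - 2)
(3) = (h + 1)*(h^2 + h - 2) = (h + 1)*(h + 2)*(h - 1)
(4) = (x + 4)*(x^2 - 6*x + 5) = (x - 5)*(x + 4)*(x - 1)
(5) = (p)*(p^3 - 5*p^2 + 3*p + 9) = p*(p - 3)*(p^2 - 2*p - 3) = p*(p - 3)^2*(p + 1)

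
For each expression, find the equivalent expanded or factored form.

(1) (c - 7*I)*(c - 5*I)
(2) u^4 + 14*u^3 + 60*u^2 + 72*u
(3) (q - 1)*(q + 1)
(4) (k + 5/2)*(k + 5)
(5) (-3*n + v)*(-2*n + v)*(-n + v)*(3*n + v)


(1) = c^2 - 12*I*c - 35
(2) = u*(u + 2)*(u + 6)^2
(3) = q^2 - 1
(4) = k^2 + 15*k/2 + 25/2
(5) = -18*n^4 + 27*n^3*v - 7*n^2*v^2 - 3*n*v^3 + v^4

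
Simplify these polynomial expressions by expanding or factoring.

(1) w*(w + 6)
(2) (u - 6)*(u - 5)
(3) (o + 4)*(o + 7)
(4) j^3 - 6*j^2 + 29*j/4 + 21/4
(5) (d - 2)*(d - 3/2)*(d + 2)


(1) = w^2 + 6*w
(2) = u^2 - 11*u + 30
(3) = o^2 + 11*o + 28
(4) = (j - 7/2)*(j - 3)*(j + 1/2)
(5) = d^3 - 3*d^2/2 - 4*d + 6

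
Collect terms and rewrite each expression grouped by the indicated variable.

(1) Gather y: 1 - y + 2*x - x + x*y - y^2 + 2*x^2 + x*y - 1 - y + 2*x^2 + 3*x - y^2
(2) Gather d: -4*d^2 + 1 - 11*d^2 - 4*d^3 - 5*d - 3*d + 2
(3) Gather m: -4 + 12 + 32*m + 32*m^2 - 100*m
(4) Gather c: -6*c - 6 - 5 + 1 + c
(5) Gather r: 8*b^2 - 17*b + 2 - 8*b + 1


(1) = 4*x^2 + 4*x - 2*y^2 + y*(2*x - 2)
(2) = -4*d^3 - 15*d^2 - 8*d + 3
(3) = 32*m^2 - 68*m + 8
(4) = -5*c - 10
(5) = 8*b^2 - 25*b + 3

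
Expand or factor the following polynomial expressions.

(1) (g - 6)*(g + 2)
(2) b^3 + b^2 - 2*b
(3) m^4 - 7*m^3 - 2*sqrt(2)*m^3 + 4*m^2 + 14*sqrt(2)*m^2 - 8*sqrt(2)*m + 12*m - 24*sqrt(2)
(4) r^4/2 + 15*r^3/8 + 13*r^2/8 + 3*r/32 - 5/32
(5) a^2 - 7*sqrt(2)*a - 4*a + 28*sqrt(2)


(1) = g^2 - 4*g - 12
(2) = b*(b - 1)*(b + 2)
(3) = (m - 6)*(m - 2)*(m + 1)*(m - 2*sqrt(2))
(4) = (r/2 + 1/2)*(r - 1/4)*(r + 1/2)*(r + 5/2)
(5) = (a - 4)*(a - 7*sqrt(2))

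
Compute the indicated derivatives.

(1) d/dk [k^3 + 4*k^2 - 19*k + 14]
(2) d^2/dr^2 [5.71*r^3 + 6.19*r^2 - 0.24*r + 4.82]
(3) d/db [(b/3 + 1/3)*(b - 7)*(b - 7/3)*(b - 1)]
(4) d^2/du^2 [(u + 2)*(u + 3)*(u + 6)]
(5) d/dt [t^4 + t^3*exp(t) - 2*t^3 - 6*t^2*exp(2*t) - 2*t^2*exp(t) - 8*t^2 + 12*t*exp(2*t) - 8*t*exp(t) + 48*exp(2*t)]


(1) = 3*k^2 + 8*k - 19
(2) = 34.26*r + 12.38
(3) = 4*b^3/3 - 28*b^2/3 + 92*b/9 + 28/9
(4) = 6*u + 22
(5) = t^3*exp(t) + 4*t^3 - 12*t^2*exp(2*t) + t^2*exp(t) - 6*t^2 + 12*t*exp(2*t) - 12*t*exp(t) - 16*t + 108*exp(2*t) - 8*exp(t)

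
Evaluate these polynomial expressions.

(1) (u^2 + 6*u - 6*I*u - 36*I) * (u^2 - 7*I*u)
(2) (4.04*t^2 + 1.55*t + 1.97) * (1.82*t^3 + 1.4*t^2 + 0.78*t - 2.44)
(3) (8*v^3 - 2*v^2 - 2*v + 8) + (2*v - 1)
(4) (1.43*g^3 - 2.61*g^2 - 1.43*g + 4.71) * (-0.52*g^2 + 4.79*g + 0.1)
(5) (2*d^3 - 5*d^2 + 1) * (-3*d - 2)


(1) = u^4 + 6*u^3 - 13*I*u^3 - 42*u^2 - 78*I*u^2 - 252*u
(2) = 7.3528*t^5 + 8.477*t^4 + 8.9066*t^3 - 5.8906*t^2 - 2.2454*t - 4.8068
(3) = 8*v^3 - 2*v^2 + 7
(4) = -0.7436*g^5 + 8.2069*g^4 - 11.6153*g^3 - 9.5599*g^2 + 22.4179*g + 0.471
(5) = -6*d^4 + 11*d^3 + 10*d^2 - 3*d - 2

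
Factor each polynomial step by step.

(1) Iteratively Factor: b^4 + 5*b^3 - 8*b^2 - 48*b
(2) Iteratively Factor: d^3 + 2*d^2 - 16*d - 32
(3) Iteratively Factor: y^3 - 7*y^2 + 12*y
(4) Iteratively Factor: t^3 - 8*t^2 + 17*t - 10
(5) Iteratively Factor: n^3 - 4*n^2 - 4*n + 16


(1) = (b + 4)*(b^3 + b^2 - 12*b) = (b - 3)*(b + 4)*(b^2 + 4*b) = b*(b - 3)*(b + 4)*(b + 4)
(2) = (d - 4)*(d^2 + 6*d + 8) = (d - 4)*(d + 4)*(d + 2)
(3) = (y)*(y^2 - 7*y + 12) = y*(y - 4)*(y - 3)
(4) = (t - 5)*(t^2 - 3*t + 2) = (t - 5)*(t - 1)*(t - 2)
(5) = (n + 2)*(n^2 - 6*n + 8) = (n - 2)*(n + 2)*(n - 4)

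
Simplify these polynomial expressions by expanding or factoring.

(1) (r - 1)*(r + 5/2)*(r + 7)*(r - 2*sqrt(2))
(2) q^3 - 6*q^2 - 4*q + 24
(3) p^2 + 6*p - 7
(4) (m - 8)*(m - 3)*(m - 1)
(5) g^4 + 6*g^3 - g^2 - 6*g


(1) = r^4 - 2*sqrt(2)*r^3 + 17*r^3/2 - 17*sqrt(2)*r^2 + 8*r^2 - 16*sqrt(2)*r - 35*r/2 + 35*sqrt(2)
(2) = (q - 6)*(q - 2)*(q + 2)
(3) = (p - 1)*(p + 7)
(4) = m^3 - 12*m^2 + 35*m - 24
(5) = g*(g - 1)*(g + 1)*(g + 6)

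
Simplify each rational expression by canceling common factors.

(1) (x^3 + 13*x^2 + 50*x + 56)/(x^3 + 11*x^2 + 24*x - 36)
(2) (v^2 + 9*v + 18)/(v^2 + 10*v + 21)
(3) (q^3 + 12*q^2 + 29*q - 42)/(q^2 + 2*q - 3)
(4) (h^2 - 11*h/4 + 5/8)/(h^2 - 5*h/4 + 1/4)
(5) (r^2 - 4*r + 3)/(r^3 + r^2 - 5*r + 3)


(1) = (x^3 + 13*x^2 + 50*x + 56)/(x^3 + 11*x^2 + 24*x - 36)
(2) = (v + 6)/(v + 7)
(3) = (q^2 + 13*q + 42)/(q + 3)
(4) = (2*h - 5)/(2*h - 2)
(5) = (r - 3)/(r^2 + 2*r - 3)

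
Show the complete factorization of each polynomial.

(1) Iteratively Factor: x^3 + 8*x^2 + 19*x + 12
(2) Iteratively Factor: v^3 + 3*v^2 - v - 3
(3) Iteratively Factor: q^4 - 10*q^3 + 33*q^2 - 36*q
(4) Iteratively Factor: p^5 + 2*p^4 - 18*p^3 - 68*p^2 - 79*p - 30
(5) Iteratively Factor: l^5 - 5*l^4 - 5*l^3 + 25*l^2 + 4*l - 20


(1) = (x + 1)*(x^2 + 7*x + 12) = (x + 1)*(x + 4)*(x + 3)
(2) = (v + 1)*(v^2 + 2*v - 3) = (v - 1)*(v + 1)*(v + 3)
(3) = (q)*(q^3 - 10*q^2 + 33*q - 36) = q*(q - 3)*(q^2 - 7*q + 12) = q*(q - 3)^2*(q - 4)
(4) = (p + 3)*(p^4 - p^3 - 15*p^2 - 23*p - 10) = (p - 5)*(p + 3)*(p^3 + 4*p^2 + 5*p + 2) = (p - 5)*(p + 1)*(p + 3)*(p^2 + 3*p + 2) = (p - 5)*(p + 1)^2*(p + 3)*(p + 2)
(5) = (l - 5)*(l^4 - 5*l^2 + 4) = (l - 5)*(l - 2)*(l^3 + 2*l^2 - l - 2) = (l - 5)*(l - 2)*(l + 1)*(l^2 + l - 2) = (l - 5)*(l - 2)*(l - 1)*(l + 1)*(l + 2)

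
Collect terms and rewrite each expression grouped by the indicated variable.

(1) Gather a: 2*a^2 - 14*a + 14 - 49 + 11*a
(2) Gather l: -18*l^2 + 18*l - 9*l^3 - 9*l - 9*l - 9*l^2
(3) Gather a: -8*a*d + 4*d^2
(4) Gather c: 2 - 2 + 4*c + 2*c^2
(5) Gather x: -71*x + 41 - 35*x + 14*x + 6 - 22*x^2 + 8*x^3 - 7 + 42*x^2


(1) = 2*a^2 - 3*a - 35
(2) = -9*l^3 - 27*l^2
(3) = -8*a*d + 4*d^2
(4) = 2*c^2 + 4*c
(5) = 8*x^3 + 20*x^2 - 92*x + 40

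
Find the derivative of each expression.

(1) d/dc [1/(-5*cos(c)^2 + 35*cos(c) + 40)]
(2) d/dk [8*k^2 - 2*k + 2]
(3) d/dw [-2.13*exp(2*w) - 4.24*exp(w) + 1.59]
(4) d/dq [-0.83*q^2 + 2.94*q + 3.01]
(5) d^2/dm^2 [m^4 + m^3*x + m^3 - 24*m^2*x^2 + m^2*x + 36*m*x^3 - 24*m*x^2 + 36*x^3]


(1) = (7 - 2*cos(c))*sin(c)/(5*(sin(c)^2 + 7*cos(c) + 7)^2)
(2) = 16*k - 2
(3) = (-4.26*exp(w) - 4.24)*exp(w)
(4) = 2.94 - 1.66*q
(5) = 12*m^2 + 6*m*x + 6*m - 48*x^2 + 2*x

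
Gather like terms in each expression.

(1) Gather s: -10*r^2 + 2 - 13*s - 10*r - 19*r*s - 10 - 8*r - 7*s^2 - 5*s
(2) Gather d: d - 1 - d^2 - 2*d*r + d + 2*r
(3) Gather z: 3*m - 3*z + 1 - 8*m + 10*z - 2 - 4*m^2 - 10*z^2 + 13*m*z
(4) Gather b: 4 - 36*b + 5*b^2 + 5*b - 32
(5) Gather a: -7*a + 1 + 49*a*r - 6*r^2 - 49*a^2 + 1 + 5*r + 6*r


(1) = -10*r^2 - 18*r - 7*s^2 + s*(-19*r - 18) - 8
(2) = -d^2 + d*(2 - 2*r) + 2*r - 1
(3) = -4*m^2 - 5*m - 10*z^2 + z*(13*m + 7) - 1
(4) = 5*b^2 - 31*b - 28
(5) = -49*a^2 + a*(49*r - 7) - 6*r^2 + 11*r + 2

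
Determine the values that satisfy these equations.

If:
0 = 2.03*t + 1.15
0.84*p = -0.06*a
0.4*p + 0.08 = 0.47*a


Then:
a = 0.16
p = -0.01
t = -0.57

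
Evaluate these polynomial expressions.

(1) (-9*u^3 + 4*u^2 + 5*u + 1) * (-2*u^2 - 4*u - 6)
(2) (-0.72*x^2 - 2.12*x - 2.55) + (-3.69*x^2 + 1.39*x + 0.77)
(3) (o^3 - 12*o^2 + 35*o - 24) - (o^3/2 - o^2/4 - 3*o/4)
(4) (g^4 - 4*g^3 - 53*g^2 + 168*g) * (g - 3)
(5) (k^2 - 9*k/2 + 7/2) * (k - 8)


(1) = 18*u^5 + 28*u^4 + 28*u^3 - 46*u^2 - 34*u - 6
(2) = -4.41*x^2 - 0.73*x - 1.78
(3) = o^3/2 - 47*o^2/4 + 143*o/4 - 24
(4) = g^5 - 7*g^4 - 41*g^3 + 327*g^2 - 504*g
(5) = k^3 - 25*k^2/2 + 79*k/2 - 28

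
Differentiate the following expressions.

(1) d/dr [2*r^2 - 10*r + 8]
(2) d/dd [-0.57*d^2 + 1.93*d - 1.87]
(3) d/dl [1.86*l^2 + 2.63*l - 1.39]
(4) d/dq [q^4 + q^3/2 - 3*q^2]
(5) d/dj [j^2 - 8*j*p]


(1) = 4*r - 10
(2) = 1.93 - 1.14*d
(3) = 3.72*l + 2.63
(4) = q*(8*q^2 + 3*q - 12)/2
(5) = 2*j - 8*p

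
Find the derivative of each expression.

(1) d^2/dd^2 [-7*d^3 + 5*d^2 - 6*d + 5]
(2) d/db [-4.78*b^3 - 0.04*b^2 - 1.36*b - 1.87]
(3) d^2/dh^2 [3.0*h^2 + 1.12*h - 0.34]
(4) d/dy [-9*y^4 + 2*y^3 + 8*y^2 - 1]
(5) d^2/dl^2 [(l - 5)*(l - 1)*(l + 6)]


(1) = 10 - 42*d
(2) = -14.34*b^2 - 0.08*b - 1.36
(3) = 6.00000000000000
(4) = 2*y*(-18*y^2 + 3*y + 8)
(5) = 6*l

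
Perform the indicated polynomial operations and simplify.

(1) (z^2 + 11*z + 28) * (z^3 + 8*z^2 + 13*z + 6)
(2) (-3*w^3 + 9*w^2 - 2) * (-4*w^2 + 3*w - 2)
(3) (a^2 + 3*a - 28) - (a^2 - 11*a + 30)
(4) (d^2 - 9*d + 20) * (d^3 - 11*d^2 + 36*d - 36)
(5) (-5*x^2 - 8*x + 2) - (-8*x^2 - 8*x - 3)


(1) = z^5 + 19*z^4 + 129*z^3 + 373*z^2 + 430*z + 168
(2) = 12*w^5 - 45*w^4 + 33*w^3 - 10*w^2 - 6*w + 4
(3) = 14*a - 58
(4) = d^5 - 20*d^4 + 155*d^3 - 580*d^2 + 1044*d - 720
(5) = 3*x^2 + 5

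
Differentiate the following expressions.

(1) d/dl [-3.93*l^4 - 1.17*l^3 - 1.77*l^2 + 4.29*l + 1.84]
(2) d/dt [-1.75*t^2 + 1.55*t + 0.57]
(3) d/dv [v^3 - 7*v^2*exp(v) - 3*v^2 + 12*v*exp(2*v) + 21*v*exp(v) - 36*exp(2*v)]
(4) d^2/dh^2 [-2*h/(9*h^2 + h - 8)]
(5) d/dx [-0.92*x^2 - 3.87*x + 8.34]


(1) = -15.72*l^3 - 3.51*l^2 - 3.54*l + 4.29
(2) = 1.55 - 3.5*t
(3) = -7*v^2*exp(v) + 3*v^2 + 24*v*exp(2*v) + 7*v*exp(v) - 6*v - 60*exp(2*v) + 21*exp(v)
(4) = 4*(-h*(18*h + 1)^2 + (27*h + 1)*(9*h^2 + h - 8))/(9*h^2 + h - 8)^3
(5) = -1.84*x - 3.87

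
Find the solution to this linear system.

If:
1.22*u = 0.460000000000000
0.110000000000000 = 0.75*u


Then:
No Solution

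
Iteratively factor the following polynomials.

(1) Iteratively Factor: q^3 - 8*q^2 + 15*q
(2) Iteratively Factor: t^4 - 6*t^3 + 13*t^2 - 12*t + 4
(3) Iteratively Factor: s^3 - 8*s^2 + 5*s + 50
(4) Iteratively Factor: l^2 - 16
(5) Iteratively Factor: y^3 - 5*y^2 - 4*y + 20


(1) = (q - 3)*(q^2 - 5*q) = (q - 5)*(q - 3)*(q)
(2) = (t - 1)*(t^3 - 5*t^2 + 8*t - 4) = (t - 2)*(t - 1)*(t^2 - 3*t + 2) = (t - 2)^2*(t - 1)*(t - 1)
(3) = (s - 5)*(s^2 - 3*s - 10) = (s - 5)^2*(s + 2)
(4) = (l - 4)*(l + 4)
(5) = (y - 2)*(y^2 - 3*y - 10) = (y - 5)*(y - 2)*(y + 2)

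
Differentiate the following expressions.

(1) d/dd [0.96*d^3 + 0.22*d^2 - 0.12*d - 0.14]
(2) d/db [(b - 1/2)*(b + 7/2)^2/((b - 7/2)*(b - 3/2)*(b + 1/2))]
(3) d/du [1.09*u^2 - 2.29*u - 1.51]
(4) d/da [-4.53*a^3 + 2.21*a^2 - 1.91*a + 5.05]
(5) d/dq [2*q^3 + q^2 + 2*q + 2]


(1) = 2.88*d^2 + 0.44*d - 0.12
(2) = 4*(-176*b^4 - 192*b^3 + 1336*b^2 - 336*b + 637)/(64*b^6 - 576*b^5 + 1648*b^4 - 1248*b^3 - 1028*b^2 + 924*b + 441)
(3) = 2.18*u - 2.29
(4) = -13.59*a^2 + 4.42*a - 1.91
(5) = 6*q^2 + 2*q + 2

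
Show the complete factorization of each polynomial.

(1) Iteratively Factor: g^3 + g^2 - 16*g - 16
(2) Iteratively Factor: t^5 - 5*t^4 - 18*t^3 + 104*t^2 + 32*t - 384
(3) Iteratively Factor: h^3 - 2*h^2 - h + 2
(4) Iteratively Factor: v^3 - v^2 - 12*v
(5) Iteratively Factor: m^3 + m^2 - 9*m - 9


(1) = (g - 4)*(g^2 + 5*g + 4) = (g - 4)*(g + 1)*(g + 4)
(2) = (t + 4)*(t^4 - 9*t^3 + 18*t^2 + 32*t - 96) = (t - 4)*(t + 4)*(t^3 - 5*t^2 - 2*t + 24) = (t - 4)*(t - 3)*(t + 4)*(t^2 - 2*t - 8) = (t - 4)*(t - 3)*(t + 2)*(t + 4)*(t - 4)
(3) = (h + 1)*(h^2 - 3*h + 2) = (h - 1)*(h + 1)*(h - 2)
(4) = (v)*(v^2 - v - 12) = v*(v + 3)*(v - 4)
(5) = (m + 3)*(m^2 - 2*m - 3) = (m + 1)*(m + 3)*(m - 3)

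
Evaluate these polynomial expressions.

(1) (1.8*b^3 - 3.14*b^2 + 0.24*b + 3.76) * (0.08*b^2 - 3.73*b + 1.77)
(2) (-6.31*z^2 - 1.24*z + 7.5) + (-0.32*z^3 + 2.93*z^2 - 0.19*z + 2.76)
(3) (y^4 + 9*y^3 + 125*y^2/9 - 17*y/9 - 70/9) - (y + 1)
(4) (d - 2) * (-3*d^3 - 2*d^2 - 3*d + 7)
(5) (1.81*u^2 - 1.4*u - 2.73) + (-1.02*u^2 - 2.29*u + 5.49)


(1) = 0.144*b^5 - 6.9652*b^4 + 14.9174*b^3 - 6.1522*b^2 - 13.6*b + 6.6552
(2) = -0.32*z^3 - 3.38*z^2 - 1.43*z + 10.26
(3) = y^4 + 9*y^3 + 125*y^2/9 - 26*y/9 - 79/9
(4) = -3*d^4 + 4*d^3 + d^2 + 13*d - 14
(5) = 0.79*u^2 - 3.69*u + 2.76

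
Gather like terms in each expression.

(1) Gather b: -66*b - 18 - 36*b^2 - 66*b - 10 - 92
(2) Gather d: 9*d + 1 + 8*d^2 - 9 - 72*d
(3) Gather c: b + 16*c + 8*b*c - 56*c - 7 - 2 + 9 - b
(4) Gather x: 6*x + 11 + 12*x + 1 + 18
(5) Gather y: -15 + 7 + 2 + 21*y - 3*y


(1) = -36*b^2 - 132*b - 120
(2) = 8*d^2 - 63*d - 8
(3) = c*(8*b - 40)
(4) = 18*x + 30
(5) = 18*y - 6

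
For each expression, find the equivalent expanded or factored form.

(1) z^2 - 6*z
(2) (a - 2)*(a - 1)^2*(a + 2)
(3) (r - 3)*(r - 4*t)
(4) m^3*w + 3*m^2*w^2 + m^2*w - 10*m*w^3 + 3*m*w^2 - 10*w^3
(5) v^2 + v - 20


(1) = z*(z - 6)
(2) = a^4 - 2*a^3 - 3*a^2 + 8*a - 4
(3) = r^2 - 4*r*t - 3*r + 12*t
(4) = (m - 2*w)*(m + 5*w)*(m*w + w)
(5) = (v - 4)*(v + 5)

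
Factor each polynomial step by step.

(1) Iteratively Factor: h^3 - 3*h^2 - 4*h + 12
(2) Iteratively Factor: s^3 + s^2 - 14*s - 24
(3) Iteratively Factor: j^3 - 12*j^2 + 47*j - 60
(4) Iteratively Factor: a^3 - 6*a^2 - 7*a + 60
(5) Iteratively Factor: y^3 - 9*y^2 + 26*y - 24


(1) = (h + 2)*(h^2 - 5*h + 6) = (h - 3)*(h + 2)*(h - 2)
(2) = (s + 2)*(s^2 - s - 12) = (s - 4)*(s + 2)*(s + 3)
(3) = (j - 3)*(j^2 - 9*j + 20) = (j - 4)*(j - 3)*(j - 5)
(4) = (a - 5)*(a^2 - a - 12) = (a - 5)*(a - 4)*(a + 3)
(5) = (y - 3)*(y^2 - 6*y + 8) = (y - 3)*(y - 2)*(y - 4)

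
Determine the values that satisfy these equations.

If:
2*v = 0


Then:
v = 0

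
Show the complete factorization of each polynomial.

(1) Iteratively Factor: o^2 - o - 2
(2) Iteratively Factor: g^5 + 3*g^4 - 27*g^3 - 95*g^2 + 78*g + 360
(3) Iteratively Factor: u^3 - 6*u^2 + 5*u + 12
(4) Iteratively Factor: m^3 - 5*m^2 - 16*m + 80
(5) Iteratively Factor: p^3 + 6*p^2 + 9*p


(1) = (o + 1)*(o - 2)
(2) = (g - 2)*(g^4 + 5*g^3 - 17*g^2 - 129*g - 180) = (g - 2)*(g + 3)*(g^3 + 2*g^2 - 23*g - 60) = (g - 5)*(g - 2)*(g + 3)*(g^2 + 7*g + 12) = (g - 5)*(g - 2)*(g + 3)*(g + 4)*(g + 3)
(3) = (u - 4)*(u^2 - 2*u - 3) = (u - 4)*(u - 3)*(u + 1)
(4) = (m - 4)*(m^2 - m - 20) = (m - 4)*(m + 4)*(m - 5)
(5) = (p)*(p^2 + 6*p + 9) = p*(p + 3)*(p + 3)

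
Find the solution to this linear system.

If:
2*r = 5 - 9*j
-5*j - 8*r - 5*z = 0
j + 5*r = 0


Then:
j = 25/43
r = -5/43
z = -17/43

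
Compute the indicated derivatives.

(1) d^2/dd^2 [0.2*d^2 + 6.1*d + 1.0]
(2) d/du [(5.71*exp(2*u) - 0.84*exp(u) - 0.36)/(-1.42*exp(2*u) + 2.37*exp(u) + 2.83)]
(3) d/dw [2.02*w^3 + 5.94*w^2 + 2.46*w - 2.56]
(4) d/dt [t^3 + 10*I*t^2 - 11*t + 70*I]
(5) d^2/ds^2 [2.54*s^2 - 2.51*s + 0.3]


(1) = 0.400000000000000
(2) = (12.3399*exp(2*u) + 31.2962*exp(u) - 1.524)*exp(u)/(2.0164*exp(4*u) - 6.7308*exp(3*u) - 2.4203*exp(2*u) + 13.4142*exp(u) + 8.0089)
(3) = 6.06*w^2 + 11.88*w + 2.46
(4) = 3*t^2 + 20*I*t - 11
(5) = 5.08000000000000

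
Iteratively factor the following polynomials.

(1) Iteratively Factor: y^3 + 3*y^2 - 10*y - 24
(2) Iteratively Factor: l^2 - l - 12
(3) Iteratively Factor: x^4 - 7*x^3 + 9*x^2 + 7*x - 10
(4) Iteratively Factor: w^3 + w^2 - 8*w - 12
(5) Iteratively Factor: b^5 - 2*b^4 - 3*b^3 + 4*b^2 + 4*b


(1) = (y + 2)*(y^2 + y - 12) = (y - 3)*(y + 2)*(y + 4)
(2) = (l + 3)*(l - 4)
(3) = (x - 2)*(x^3 - 5*x^2 - x + 5) = (x - 2)*(x - 1)*(x^2 - 4*x - 5) = (x - 2)*(x - 1)*(x + 1)*(x - 5)
(4) = (w + 2)*(w^2 - w - 6) = (w + 2)^2*(w - 3)
(5) = (b + 1)*(b^4 - 3*b^3 + 4*b) = b*(b + 1)*(b^3 - 3*b^2 + 4) = b*(b - 2)*(b + 1)*(b^2 - b - 2) = b*(b - 2)*(b + 1)^2*(b - 2)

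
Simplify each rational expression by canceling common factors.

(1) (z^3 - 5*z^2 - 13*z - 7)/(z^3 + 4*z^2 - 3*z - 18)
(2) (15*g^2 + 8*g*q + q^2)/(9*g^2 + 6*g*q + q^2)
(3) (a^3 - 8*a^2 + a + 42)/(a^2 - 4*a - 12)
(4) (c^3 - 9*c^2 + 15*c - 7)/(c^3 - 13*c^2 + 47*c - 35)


(1) = (z^3 - 5*z^2 - 13*z - 7)/(z^3 + 4*z^2 - 3*z - 18)
(2) = (5*g + q)/(3*g + q)
(3) = (a^2 - 10*a + 21)/(a - 6)
(4) = (c - 1)/(c - 5)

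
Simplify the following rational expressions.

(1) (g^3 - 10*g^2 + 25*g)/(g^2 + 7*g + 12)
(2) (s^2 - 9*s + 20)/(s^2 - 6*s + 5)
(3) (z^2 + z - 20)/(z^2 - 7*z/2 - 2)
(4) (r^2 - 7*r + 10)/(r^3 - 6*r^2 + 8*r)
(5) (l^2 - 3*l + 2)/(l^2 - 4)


(1) = (g^3 - 10*g^2 + 25*g)/(g^2 + 7*g + 12)
(2) = (s - 4)/(s - 1)
(3) = (2*z + 10)/(2*z + 1)
(4) = (r - 5)/(r^2 - 4*r)
(5) = (l - 1)/(l + 2)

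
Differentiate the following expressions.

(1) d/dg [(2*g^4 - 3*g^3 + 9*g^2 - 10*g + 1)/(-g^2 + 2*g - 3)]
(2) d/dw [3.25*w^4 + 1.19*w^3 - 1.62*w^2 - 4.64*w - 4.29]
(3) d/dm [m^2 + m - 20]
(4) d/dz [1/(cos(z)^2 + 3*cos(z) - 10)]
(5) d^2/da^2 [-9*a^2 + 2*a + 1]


(1) = (-4*g^5 + 15*g^4 - 36*g^3 + 35*g^2 - 52*g + 28)/(g^4 - 4*g^3 + 10*g^2 - 12*g + 9)
(2) = 13.0*w^3 + 3.57*w^2 - 3.24*w - 4.64
(3) = 2*m + 1
(4) = (2*cos(z) + 3)*sin(z)/(cos(z)^2 + 3*cos(z) - 10)^2
(5) = -18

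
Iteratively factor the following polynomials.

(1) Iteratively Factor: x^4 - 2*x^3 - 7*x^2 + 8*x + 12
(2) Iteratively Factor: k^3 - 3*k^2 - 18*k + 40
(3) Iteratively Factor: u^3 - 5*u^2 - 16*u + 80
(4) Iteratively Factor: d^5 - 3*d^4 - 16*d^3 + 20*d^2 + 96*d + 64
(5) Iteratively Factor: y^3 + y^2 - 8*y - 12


(1) = (x - 2)*(x^3 - 7*x - 6) = (x - 2)*(x + 2)*(x^2 - 2*x - 3) = (x - 3)*(x - 2)*(x + 2)*(x + 1)
(2) = (k - 2)*(k^2 - k - 20) = (k - 2)*(k + 4)*(k - 5)
(3) = (u - 5)*(u^2 - 16) = (u - 5)*(u - 4)*(u + 4)
(4) = (d - 4)*(d^4 + d^3 - 12*d^2 - 28*d - 16) = (d - 4)*(d + 1)*(d^3 - 12*d - 16) = (d - 4)*(d + 1)*(d + 2)*(d^2 - 2*d - 8) = (d - 4)^2*(d + 1)*(d + 2)*(d + 2)
(5) = (y - 3)*(y^2 + 4*y + 4) = (y - 3)*(y + 2)*(y + 2)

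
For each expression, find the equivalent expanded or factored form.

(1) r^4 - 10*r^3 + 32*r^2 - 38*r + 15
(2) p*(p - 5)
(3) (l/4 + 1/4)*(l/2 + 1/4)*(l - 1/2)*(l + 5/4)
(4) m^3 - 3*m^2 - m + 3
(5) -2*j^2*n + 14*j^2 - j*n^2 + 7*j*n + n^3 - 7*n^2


(1) = (r - 5)*(r - 3)*(r - 1)^2
(2) = p^2 - 5*p
(3) = l^4/8 + 9*l^3/32 + l^2/8 - 9*l/128 - 5/128
(4) = (m - 3)*(m - 1)*(m + 1)
(5) = (-2*j + n)*(j + n)*(n - 7)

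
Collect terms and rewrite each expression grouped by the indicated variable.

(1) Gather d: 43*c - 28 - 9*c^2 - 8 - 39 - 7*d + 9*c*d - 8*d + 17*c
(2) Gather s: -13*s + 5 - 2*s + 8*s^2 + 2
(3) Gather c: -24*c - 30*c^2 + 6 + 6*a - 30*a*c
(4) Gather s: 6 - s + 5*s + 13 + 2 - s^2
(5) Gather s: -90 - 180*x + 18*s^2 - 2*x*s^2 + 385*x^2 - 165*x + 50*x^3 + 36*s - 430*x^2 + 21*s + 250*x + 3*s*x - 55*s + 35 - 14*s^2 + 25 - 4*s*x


(1) = -9*c^2 + 60*c + d*(9*c - 15) - 75
(2) = 8*s^2 - 15*s + 7
(3) = 6*a - 30*c^2 + c*(-30*a - 24) + 6
(4) = -s^2 + 4*s + 21
(5) = s^2*(4 - 2*x) + s*(2 - x) + 50*x^3 - 45*x^2 - 95*x - 30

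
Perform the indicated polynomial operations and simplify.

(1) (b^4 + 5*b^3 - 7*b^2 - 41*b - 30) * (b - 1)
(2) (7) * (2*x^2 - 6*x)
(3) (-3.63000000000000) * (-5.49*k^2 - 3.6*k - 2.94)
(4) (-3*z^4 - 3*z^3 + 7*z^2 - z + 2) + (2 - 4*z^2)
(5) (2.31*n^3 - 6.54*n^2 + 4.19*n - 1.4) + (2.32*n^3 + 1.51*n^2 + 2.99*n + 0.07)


(1) = b^5 + 4*b^4 - 12*b^3 - 34*b^2 + 11*b + 30
(2) = 14*x^2 - 42*x
(3) = 19.9287*k^2 + 13.068*k + 10.6722
(4) = -3*z^4 - 3*z^3 + 3*z^2 - z + 4
(5) = 4.63*n^3 - 5.03*n^2 + 7.18*n - 1.33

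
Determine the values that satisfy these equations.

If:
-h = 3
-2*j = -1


Then:
h = -3
j = 1/2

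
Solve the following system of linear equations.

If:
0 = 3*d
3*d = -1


Then:
No Solution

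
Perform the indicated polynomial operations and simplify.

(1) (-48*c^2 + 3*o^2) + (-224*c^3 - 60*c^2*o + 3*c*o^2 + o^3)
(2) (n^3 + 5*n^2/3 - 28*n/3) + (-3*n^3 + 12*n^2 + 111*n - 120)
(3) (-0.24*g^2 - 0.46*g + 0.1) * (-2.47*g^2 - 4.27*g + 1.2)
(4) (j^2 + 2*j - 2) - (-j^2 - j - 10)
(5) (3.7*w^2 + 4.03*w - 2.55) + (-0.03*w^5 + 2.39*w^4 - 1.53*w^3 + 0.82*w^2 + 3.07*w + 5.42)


(1) = -224*c^3 - 60*c^2*o - 48*c^2 + 3*c*o^2 + o^3 + 3*o^2
(2) = -2*n^3 + 41*n^2/3 + 305*n/3 - 120
(3) = 0.5928*g^4 + 2.161*g^3 + 1.4292*g^2 - 0.979*g + 0.12
(4) = 2*j^2 + 3*j + 8
(5) = -0.03*w^5 + 2.39*w^4 - 1.53*w^3 + 4.52*w^2 + 7.1*w + 2.87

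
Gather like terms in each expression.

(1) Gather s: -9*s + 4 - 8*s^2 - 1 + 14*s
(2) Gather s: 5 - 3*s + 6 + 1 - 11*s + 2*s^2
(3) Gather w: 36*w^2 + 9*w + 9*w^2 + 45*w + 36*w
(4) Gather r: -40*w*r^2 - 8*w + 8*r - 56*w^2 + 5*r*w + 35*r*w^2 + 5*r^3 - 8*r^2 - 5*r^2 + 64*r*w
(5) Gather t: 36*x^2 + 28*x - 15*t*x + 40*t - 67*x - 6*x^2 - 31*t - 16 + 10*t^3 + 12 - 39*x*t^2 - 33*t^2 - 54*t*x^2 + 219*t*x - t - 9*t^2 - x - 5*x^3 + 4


(1) = -8*s^2 + 5*s + 3
(2) = 2*s^2 - 14*s + 12
(3) = 45*w^2 + 90*w
(4) = 5*r^3 + r^2*(-40*w - 13) + r*(35*w^2 + 69*w + 8) - 56*w^2 - 8*w
(5) = 10*t^3 + t^2*(-39*x - 42) + t*(-54*x^2 + 204*x + 8) - 5*x^3 + 30*x^2 - 40*x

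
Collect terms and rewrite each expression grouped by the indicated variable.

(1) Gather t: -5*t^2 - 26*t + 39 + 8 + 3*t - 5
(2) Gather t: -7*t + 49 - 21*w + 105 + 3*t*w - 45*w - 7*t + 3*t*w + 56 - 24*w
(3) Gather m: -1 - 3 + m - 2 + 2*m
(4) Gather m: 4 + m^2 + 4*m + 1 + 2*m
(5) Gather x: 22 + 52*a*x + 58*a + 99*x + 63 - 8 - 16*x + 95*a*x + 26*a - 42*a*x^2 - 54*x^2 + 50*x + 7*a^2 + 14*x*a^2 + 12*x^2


(1) = -5*t^2 - 23*t + 42
(2) = t*(6*w - 14) - 90*w + 210
(3) = 3*m - 6
(4) = m^2 + 6*m + 5
(5) = 7*a^2 + 84*a + x^2*(-42*a - 42) + x*(14*a^2 + 147*a + 133) + 77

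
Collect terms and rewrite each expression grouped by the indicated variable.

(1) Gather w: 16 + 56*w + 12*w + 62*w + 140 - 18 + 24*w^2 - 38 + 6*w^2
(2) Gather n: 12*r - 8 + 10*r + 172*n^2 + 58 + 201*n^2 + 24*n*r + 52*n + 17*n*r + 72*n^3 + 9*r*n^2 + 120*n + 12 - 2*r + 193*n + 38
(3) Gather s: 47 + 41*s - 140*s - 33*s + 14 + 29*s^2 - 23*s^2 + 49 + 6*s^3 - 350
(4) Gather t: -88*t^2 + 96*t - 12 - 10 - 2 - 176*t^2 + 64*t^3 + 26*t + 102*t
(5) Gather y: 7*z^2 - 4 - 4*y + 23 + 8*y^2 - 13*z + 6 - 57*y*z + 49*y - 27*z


(1) = 30*w^2 + 130*w + 100
(2) = 72*n^3 + n^2*(9*r + 373) + n*(41*r + 365) + 20*r + 100
(3) = 6*s^3 + 6*s^2 - 132*s - 240
(4) = 64*t^3 - 264*t^2 + 224*t - 24
(5) = 8*y^2 + y*(45 - 57*z) + 7*z^2 - 40*z + 25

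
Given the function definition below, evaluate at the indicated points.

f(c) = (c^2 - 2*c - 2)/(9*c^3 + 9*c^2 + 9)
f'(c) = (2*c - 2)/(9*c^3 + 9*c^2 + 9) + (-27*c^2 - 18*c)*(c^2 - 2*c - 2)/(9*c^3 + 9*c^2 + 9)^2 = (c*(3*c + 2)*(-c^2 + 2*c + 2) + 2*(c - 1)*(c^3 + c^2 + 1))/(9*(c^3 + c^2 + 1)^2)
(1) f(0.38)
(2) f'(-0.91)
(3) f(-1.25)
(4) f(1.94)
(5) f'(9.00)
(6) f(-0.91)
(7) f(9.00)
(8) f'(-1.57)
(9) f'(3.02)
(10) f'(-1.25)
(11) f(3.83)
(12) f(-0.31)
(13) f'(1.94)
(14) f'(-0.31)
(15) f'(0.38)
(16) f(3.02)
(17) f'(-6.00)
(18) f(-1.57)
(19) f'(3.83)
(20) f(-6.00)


(1) = -0.24
(2) = -0.44
(3) = 0.38
(4) = -0.02
(5) = -0.00
(6) = 0.07
(7) = 0.01
(8) = -8.98
(9) = 0.01
(10) = -2.17
(11) = 0.01
(12) = -0.13
(13) = 0.04
(14) = -0.31
(15) = 0.13
(16) = 0.00
(17) = -0.01
(18) = -0.99
(19) = 0.00
(20) = -0.03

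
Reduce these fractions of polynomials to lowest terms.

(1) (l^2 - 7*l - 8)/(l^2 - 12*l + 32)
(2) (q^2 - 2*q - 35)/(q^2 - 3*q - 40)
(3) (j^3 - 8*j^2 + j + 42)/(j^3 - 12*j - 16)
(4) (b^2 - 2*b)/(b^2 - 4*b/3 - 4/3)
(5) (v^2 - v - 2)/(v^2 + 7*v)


(1) = (l + 1)/(l - 4)
(2) = (q - 7)/(q - 8)
(3) = (j^2 - 10*j + 21)/(j^2 - 2*j - 8)
(4) = 3*b/(3*b + 2)
(5) = (v^2 - v - 2)/(v^2 + 7*v)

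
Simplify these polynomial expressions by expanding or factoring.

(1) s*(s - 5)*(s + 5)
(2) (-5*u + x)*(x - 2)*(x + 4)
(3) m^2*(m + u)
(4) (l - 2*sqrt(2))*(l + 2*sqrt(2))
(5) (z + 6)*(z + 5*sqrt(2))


(1) = s^3 - 25*s
(2) = -5*u*x^2 - 10*u*x + 40*u + x^3 + 2*x^2 - 8*x
(3) = m^3 + m^2*u
(4) = l^2 - 8
(5) = z^2 + 6*z + 5*sqrt(2)*z + 30*sqrt(2)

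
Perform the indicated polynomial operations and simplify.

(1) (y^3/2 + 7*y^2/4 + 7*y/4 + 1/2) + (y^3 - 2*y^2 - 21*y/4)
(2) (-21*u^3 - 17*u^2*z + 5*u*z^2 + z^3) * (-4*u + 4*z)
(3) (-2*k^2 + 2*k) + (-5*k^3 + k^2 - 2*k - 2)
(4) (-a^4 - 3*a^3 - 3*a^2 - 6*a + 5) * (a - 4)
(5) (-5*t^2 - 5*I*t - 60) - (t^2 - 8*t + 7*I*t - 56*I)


(1) = 3*y^3/2 - y^2/4 - 7*y/2 + 1/2
(2) = 84*u^4 - 16*u^3*z - 88*u^2*z^2 + 16*u*z^3 + 4*z^4
(3) = -5*k^3 - k^2 - 2
(4) = -a^5 + a^4 + 9*a^3 + 6*a^2 + 29*a - 20
(5) = -6*t^2 + 8*t - 12*I*t - 60 + 56*I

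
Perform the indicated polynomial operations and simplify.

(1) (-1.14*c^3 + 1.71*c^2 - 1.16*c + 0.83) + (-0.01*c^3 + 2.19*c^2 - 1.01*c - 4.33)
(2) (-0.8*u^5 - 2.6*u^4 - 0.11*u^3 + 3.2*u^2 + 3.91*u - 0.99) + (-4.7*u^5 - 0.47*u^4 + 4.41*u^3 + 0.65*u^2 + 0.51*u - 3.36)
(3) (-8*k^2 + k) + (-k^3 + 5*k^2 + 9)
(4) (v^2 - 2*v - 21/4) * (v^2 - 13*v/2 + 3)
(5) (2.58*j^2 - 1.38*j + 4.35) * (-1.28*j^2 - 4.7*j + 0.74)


(1) = -1.15*c^3 + 3.9*c^2 - 2.17*c - 3.5
(2) = -5.5*u^5 - 3.07*u^4 + 4.3*u^3 + 3.85*u^2 + 4.42*u - 4.35
(3) = -k^3 - 3*k^2 + k + 9
(4) = v^4 - 17*v^3/2 + 43*v^2/4 + 225*v/8 - 63/4
(5) = -3.3024*j^4 - 10.3596*j^3 + 2.8272*j^2 - 21.4662*j + 3.219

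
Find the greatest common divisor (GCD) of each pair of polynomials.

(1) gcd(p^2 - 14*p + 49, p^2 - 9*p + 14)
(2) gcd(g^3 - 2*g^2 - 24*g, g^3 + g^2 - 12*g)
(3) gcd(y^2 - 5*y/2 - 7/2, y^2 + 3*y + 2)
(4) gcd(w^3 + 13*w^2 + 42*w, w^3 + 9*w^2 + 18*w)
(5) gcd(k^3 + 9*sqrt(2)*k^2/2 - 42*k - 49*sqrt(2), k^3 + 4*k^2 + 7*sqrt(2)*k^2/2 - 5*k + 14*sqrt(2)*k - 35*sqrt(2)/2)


(1) = p - 7
(2) = gcd(g*(g - 6)*(g + 4), g*(g - 3)*(g + 4)) = g^2 + 4*g
(3) = y + 1
(4) = gcd(w*(w + 6)*(w + 7), w*(w + 3)*(w + 6)) = w^2 + 6*w
(5) = 1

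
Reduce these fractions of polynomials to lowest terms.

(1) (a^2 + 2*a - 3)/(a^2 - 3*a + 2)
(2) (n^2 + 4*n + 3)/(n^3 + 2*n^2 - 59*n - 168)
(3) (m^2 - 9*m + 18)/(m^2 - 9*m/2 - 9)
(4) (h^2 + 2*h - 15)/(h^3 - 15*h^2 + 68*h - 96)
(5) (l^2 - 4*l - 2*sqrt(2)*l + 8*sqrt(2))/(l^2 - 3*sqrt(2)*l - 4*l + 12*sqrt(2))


(1) = (a + 3)/(a - 2)
(2) = (n + 1)/(n^2 - n - 56)
(3) = (2*m - 6)/(2*m + 3)
(4) = (h + 5)/(h^2 - 12*h + 32)
(5) = (l - 2*sqrt(2))/(l - 3*sqrt(2))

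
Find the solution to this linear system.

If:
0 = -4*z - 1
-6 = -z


Then:
No Solution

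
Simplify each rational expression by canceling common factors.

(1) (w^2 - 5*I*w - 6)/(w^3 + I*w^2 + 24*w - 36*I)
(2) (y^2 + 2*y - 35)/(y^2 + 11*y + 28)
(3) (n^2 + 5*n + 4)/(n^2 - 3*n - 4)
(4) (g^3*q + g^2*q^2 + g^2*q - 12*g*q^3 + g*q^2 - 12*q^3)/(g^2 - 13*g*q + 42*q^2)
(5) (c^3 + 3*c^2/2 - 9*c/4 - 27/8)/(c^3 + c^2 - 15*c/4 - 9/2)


(1) = 1/(w + 6*I)
(2) = (y - 5)/(y + 4)
(3) = (n + 4)/(n - 4)
(4) = (g^3*q + g^2*q^2 + g^2*q - 12*g*q^3 + g*q^2 - 12*q^3)/(g^2 - 13*g*q + 42*q^2)
(5) = (2*c - 3)/(2*c - 4)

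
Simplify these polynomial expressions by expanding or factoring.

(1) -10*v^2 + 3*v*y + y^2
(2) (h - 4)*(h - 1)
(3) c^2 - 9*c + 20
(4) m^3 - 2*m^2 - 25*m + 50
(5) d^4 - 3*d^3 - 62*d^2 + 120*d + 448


(1) = (-2*v + y)*(5*v + y)
(2) = h^2 - 5*h + 4
(3) = (c - 5)*(c - 4)
(4) = (m - 5)*(m - 2)*(m + 5)
(5) = (d - 8)*(d - 4)*(d + 2)*(d + 7)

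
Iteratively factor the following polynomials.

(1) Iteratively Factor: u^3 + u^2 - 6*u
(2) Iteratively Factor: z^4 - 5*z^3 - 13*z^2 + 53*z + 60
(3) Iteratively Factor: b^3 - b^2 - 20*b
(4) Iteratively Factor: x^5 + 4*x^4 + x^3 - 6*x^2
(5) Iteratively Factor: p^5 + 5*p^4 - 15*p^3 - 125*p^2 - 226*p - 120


(1) = (u)*(u^2 + u - 6) = u*(u + 3)*(u - 2)
(2) = (z + 3)*(z^3 - 8*z^2 + 11*z + 20) = (z - 5)*(z + 3)*(z^2 - 3*z - 4) = (z - 5)*(z + 1)*(z + 3)*(z - 4)
(3) = (b + 4)*(b^2 - 5*b) = (b - 5)*(b + 4)*(b)
(4) = (x + 2)*(x^4 + 2*x^3 - 3*x^2) = (x + 2)*(x + 3)*(x^3 - x^2) = x*(x + 2)*(x + 3)*(x^2 - x) = x^2*(x + 2)*(x + 3)*(x - 1)
(5) = (p + 2)*(p^4 + 3*p^3 - 21*p^2 - 83*p - 60) = (p - 5)*(p + 2)*(p^3 + 8*p^2 + 19*p + 12) = (p - 5)*(p + 1)*(p + 2)*(p^2 + 7*p + 12) = (p - 5)*(p + 1)*(p + 2)*(p + 4)*(p + 3)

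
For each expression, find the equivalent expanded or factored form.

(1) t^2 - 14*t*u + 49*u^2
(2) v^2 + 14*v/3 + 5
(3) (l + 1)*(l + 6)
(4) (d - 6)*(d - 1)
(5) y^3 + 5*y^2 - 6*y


(1) = (t - 7*u)^2
(2) = (v + 5/3)*(v + 3)
(3) = l^2 + 7*l + 6
(4) = d^2 - 7*d + 6
(5) = y*(y - 1)*(y + 6)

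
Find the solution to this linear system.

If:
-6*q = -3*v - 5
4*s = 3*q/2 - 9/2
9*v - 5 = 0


Then:
q = 10/9
s = -17/24
v = 5/9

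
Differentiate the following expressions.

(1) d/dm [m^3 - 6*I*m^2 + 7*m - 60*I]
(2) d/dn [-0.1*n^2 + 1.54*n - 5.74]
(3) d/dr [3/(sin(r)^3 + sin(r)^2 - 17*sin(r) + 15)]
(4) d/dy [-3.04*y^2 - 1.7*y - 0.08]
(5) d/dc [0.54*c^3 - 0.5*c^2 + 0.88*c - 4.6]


(1) = 3*m^2 - 12*I*m + 7
(2) = 1.54 - 0.2*n
(3) = 3*(-3*sin(r)^2 - 2*sin(r) + 17)*cos(r)/(sin(r)^3 + sin(r)^2 - 17*sin(r) + 15)^2
(4) = -6.08*y - 1.7
(5) = 1.62*c^2 - 1.0*c + 0.88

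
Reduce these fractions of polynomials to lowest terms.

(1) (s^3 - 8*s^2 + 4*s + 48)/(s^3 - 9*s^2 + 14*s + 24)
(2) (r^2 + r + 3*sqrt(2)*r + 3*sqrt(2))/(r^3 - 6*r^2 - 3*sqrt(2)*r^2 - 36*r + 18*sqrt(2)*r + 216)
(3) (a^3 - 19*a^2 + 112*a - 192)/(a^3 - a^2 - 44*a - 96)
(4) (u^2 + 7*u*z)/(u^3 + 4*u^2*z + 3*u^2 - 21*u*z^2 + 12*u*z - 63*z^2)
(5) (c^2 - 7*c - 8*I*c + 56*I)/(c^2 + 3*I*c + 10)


(1) = (s + 2)/(s + 1)
(2) = (r + 1)/(r^2 + r*(-6*sqrt(2) - 6) + 36*sqrt(2))
(3) = (a^2 - 11*a + 24)/(a^2 + 7*a + 12)
(4) = -u/(-u^2 + 3*u*z - 3*u + 9*z)
(5) = (c^2 + c*(-7 - 8*I) + 56*I)/(c^2 + 3*I*c + 10)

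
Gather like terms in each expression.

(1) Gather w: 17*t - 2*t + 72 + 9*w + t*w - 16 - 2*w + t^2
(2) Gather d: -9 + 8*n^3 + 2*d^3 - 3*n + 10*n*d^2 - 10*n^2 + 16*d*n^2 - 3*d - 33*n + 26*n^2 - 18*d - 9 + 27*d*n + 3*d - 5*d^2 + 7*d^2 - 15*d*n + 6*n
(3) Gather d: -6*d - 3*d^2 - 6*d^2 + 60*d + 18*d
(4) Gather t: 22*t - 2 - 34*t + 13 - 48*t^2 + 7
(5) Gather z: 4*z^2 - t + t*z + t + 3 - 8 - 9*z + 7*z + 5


(1) = t^2 + 15*t + w*(t + 7) + 56
(2) = 2*d^3 + d^2*(10*n + 2) + d*(16*n^2 + 12*n - 18) + 8*n^3 + 16*n^2 - 30*n - 18
(3) = -9*d^2 + 72*d
(4) = -48*t^2 - 12*t + 18
(5) = 4*z^2 + z*(t - 2)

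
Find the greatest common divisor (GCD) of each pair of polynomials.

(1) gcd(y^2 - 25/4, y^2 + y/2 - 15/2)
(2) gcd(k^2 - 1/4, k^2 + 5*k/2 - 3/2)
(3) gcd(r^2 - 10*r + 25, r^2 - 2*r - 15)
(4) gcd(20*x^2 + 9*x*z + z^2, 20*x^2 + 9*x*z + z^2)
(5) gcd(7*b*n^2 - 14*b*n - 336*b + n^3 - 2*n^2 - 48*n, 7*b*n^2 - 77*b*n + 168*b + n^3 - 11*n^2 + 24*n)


(1) = gcd((y - 5/2)*(y + 5/2), (y - 5/2)*(y + 3)) = y - 5/2
(2) = gcd((k - 1/2)*(k + 1/2), (k - 1/2)*(k + 3)) = k - 1/2
(3) = r - 5
(4) = 20*x^2 + 9*x*z + z^2
(5) = gcd((7*b + n)*(n - 8)*(n + 6), (7*b + n)*(n - 8)*(n - 3)) = 7*b*n - 56*b + n^2 - 8*n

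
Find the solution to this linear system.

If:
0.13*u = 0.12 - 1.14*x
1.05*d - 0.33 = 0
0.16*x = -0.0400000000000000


Then:
d = 0.31
u = 3.12
x = -0.25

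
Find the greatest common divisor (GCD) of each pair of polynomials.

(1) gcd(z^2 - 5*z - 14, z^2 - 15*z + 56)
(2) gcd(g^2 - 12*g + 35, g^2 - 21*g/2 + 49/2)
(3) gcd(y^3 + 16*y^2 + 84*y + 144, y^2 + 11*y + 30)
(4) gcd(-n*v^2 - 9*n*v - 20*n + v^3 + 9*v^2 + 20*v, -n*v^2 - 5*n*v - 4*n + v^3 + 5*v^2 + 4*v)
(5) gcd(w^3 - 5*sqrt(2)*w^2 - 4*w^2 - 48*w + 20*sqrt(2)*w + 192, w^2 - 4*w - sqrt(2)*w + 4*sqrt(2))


(1) = gcd((z - 7)*(z + 2), (z - 8)*(z - 7)) = z - 7
(2) = gcd((g - 7)*(g - 5), (g - 7)*(g - 7/2)) = g - 7
(3) = y + 6
(4) = -n*v - 4*n + v^2 + 4*v
(5) = gcd((w - 4)*(w - 8*sqrt(2))*(w + 3*sqrt(2)), (w - 4)*(w - sqrt(2))) = w - 4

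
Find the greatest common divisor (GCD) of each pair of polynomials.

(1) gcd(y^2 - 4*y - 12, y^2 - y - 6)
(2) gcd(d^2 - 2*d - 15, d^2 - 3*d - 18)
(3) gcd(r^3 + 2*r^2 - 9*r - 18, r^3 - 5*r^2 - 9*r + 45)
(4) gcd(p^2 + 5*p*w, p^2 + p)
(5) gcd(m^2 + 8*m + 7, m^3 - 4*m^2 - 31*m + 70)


(1) = gcd((y - 6)*(y + 2), (y - 3)*(y + 2)) = y + 2
(2) = gcd((d - 5)*(d + 3), (d - 6)*(d + 3)) = d + 3
(3) = r^2 - 9
(4) = gcd(p*(p + 5*w), p*(p + 1)) = p
(5) = 1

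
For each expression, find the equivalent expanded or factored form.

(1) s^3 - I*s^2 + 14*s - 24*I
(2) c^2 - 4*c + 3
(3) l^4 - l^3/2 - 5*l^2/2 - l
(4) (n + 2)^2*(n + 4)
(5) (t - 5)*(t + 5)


(1) = (s - 3*I)*(s - 2*I)*(s + 4*I)
(2) = (c - 3)*(c - 1)
(3) = l*(l - 2)*(l + 1/2)*(l + 1)
(4) = n^3 + 8*n^2 + 20*n + 16
(5) = t^2 - 25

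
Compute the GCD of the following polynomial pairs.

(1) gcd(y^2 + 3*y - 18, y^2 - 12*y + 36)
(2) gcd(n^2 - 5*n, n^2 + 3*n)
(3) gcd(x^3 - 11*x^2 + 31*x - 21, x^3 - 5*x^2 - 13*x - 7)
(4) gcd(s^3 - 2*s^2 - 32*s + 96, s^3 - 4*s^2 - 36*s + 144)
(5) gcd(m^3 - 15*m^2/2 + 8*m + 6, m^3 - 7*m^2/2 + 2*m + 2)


(1) = 1
(2) = n
(3) = x - 7
(4) = gcd((s - 4)^2*(s + 6), (s - 6)*(s - 4)*(s + 6)) = s^2 + 2*s - 24
(5) = gcd((m - 6)*(m - 2)*(m + 1/2), (m - 2)^2*(m + 1/2)) = m^2 - 3*m/2 - 1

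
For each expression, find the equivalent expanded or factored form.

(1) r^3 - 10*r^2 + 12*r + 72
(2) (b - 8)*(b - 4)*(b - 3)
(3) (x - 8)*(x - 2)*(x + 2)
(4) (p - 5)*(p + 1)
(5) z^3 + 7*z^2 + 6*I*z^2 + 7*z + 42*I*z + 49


(1) = (r - 6)^2*(r + 2)
(2) = b^3 - 15*b^2 + 68*b - 96
(3) = x^3 - 8*x^2 - 4*x + 32
(4) = p^2 - 4*p - 5
(5) = (z + 7)*(z - I)*(z + 7*I)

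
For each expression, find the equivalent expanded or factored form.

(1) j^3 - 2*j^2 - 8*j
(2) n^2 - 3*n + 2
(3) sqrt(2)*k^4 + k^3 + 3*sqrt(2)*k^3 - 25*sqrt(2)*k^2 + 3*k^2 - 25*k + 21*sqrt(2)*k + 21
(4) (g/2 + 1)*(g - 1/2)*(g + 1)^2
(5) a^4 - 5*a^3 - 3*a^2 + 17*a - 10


(1) = j*(j - 4)*(j + 2)
(2) = (n - 2)*(n - 1)
(3) = (k - 3)*(k - 1)*(k + 7)*(sqrt(2)*k + 1)
(4) = g^4/2 + 7*g^3/4 + 3*g^2/2 - g/4 - 1/2
(5) = (a - 5)*(a - 1)^2*(a + 2)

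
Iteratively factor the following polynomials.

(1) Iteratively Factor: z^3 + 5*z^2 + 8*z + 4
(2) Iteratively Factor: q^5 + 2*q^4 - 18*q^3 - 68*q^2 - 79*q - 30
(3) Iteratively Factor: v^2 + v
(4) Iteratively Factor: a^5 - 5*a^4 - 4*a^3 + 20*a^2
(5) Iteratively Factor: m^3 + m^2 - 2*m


(1) = (z + 2)*(z^2 + 3*z + 2) = (z + 2)^2*(z + 1)
(2) = (q + 3)*(q^4 - q^3 - 15*q^2 - 23*q - 10) = (q + 2)*(q + 3)*(q^3 - 3*q^2 - 9*q - 5) = (q - 5)*(q + 2)*(q + 3)*(q^2 + 2*q + 1) = (q - 5)*(q + 1)*(q + 2)*(q + 3)*(q + 1)
(3) = (v)*(v + 1)
(4) = (a)*(a^4 - 5*a^3 - 4*a^2 + 20*a) = a^2*(a^3 - 5*a^2 - 4*a + 20) = a^2*(a - 2)*(a^2 - 3*a - 10) = a^2*(a - 2)*(a + 2)*(a - 5)
(5) = (m - 1)*(m^2 + 2*m) = m*(m - 1)*(m + 2)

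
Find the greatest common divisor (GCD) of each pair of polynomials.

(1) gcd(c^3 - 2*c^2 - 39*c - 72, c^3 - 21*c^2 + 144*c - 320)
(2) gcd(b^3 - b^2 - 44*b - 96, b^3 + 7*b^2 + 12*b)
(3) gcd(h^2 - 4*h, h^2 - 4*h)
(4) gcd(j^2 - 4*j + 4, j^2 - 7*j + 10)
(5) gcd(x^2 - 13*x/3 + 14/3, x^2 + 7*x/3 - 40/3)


(1) = gcd((c - 8)*(c + 3)^2, (c - 8)^2*(c - 5)) = c - 8
(2) = gcd((b - 8)*(b + 3)*(b + 4), b*(b + 3)*(b + 4)) = b^2 + 7*b + 12
(3) = h^2 - 4*h
(4) = j - 2
(5) = 1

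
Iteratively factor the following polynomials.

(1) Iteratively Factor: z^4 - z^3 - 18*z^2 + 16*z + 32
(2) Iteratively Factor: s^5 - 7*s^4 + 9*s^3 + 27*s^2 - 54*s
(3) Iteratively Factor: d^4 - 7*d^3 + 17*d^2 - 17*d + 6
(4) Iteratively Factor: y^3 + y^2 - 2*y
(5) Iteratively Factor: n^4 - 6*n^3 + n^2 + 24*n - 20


(1) = (z + 1)*(z^3 - 2*z^2 - 16*z + 32) = (z - 4)*(z + 1)*(z^2 + 2*z - 8) = (z - 4)*(z - 2)*(z + 1)*(z + 4)
(2) = (s - 3)*(s^4 - 4*s^3 - 3*s^2 + 18*s) = (s - 3)^2*(s^3 - s^2 - 6*s) = (s - 3)^3*(s^2 + 2*s) = s*(s - 3)^3*(s + 2)
(3) = (d - 2)*(d^3 - 5*d^2 + 7*d - 3) = (d - 2)*(d - 1)*(d^2 - 4*d + 3) = (d - 3)*(d - 2)*(d - 1)*(d - 1)
(4) = (y)*(y^2 + y - 2) = y*(y - 1)*(y + 2)
(5) = (n + 2)*(n^3 - 8*n^2 + 17*n - 10) = (n - 2)*(n + 2)*(n^2 - 6*n + 5) = (n - 2)*(n - 1)*(n + 2)*(n - 5)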